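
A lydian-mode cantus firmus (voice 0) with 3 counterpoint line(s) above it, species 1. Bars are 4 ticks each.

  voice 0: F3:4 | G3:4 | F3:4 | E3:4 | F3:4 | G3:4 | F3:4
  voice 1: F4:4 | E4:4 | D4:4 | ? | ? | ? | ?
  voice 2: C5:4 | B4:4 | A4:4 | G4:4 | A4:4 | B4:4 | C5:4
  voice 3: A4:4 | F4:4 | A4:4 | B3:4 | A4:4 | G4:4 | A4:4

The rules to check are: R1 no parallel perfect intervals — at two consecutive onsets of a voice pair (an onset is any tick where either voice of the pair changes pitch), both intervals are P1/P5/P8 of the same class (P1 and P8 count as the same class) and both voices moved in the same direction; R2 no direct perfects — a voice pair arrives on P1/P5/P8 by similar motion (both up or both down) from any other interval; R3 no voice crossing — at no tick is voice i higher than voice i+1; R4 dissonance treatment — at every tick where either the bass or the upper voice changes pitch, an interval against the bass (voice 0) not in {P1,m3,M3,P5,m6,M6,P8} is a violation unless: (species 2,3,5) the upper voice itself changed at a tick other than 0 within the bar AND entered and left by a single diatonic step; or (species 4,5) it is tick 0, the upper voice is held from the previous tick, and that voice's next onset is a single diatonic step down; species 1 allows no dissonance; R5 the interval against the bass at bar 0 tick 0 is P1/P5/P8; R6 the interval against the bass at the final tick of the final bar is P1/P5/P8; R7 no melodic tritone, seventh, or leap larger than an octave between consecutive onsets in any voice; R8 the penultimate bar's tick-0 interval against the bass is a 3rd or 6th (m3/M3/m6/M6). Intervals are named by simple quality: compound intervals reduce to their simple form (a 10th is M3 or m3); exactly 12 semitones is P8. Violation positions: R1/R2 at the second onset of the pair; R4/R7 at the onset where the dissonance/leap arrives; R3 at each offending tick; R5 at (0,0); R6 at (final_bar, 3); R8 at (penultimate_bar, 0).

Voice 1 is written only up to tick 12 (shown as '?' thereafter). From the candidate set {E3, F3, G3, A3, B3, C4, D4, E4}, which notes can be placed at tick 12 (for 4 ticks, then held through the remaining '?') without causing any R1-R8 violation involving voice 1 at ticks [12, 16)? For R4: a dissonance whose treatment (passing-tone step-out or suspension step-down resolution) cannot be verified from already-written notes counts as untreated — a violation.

E3: violates R1,R2,R7
F3: violates R4
G3: violates R2
A3: violates R4
B3: violates R2
C4: violates R1
D4: violates R4
E4: legal

{E4}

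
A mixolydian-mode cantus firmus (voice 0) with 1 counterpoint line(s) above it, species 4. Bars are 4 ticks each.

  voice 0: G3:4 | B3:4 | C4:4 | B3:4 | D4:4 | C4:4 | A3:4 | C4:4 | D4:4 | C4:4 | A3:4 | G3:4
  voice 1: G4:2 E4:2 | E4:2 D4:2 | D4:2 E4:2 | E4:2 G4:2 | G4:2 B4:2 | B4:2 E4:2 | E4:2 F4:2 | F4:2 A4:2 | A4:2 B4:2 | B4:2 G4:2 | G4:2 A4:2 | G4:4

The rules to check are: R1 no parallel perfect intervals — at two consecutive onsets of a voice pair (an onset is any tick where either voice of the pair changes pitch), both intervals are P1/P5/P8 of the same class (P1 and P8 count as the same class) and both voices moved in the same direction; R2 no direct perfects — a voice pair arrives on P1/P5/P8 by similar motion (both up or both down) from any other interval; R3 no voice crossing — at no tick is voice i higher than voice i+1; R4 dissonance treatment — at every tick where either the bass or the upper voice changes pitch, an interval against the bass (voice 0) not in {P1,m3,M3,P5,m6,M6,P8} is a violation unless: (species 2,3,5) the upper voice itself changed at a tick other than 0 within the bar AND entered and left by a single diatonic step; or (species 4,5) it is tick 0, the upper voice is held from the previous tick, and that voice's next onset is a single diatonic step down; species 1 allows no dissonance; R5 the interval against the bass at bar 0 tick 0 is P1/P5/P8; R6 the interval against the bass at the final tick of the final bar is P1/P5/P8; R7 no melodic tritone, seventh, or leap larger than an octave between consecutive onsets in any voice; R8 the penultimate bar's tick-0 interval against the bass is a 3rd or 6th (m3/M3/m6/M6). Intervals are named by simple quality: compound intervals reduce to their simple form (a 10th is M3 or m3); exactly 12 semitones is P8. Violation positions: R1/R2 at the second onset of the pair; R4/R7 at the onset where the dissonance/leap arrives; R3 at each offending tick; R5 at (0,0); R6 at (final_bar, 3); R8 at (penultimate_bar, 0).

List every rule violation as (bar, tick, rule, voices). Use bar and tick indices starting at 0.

bar 0: v0=G3 v1=G4 downbeat P8
bar 1: v0=B3 v1=E4 downbeat P4
bar 2: v0=C4 v1=D4 downbeat M2
bar 3: v0=B3 v1=E4 downbeat P4
bar 4: v0=D4 v1=G4 downbeat P4
bar 5: v0=C4 v1=B4 downbeat M7
bar 6: v0=A3 v1=E4 downbeat P5
bar 7: v0=C4 v1=F4 downbeat P4
bar 8: v0=D4 v1=A4 downbeat P5
bar 9: v0=C4 v1=B4 downbeat M7
bar 10: v0=A3 v1=G4 downbeat m7
bar 11: v0=G3 v1=G4 downbeat P8
  -> R4 @ bar 2 tick 0 v(0, 1): C4/D4 M2 untreated
  -> R4 @ bar 3 tick 0 v(0, 1): B3/E4 P4 untreated
  -> R4 @ bar 4 tick 0 v(0, 1): D4/G4 P4 untreated
  -> R4 @ bar 5 tick 0 v(0, 1): C4/B4 M7 untreated
  -> R4 @ bar 7 tick 0 v(0, 1): C4/F4 P4 untreated
  -> R4 @ bar 9 tick 0 v(0, 1): C4/B4 M7 untreated
  -> R4 @ bar 10 tick 0 v(0, 1): A3/G4 m7 untreated
  -> R8 @ bar 10 tick 0 v(0, 1): penult m7 not 3rd/6th
  -> R1 @ bar 11 tick 0 v(0, 1): A3/A4 P8 -> G3/G4 P8 similar

(2, 0, R4, (0, 1))
(3, 0, R4, (0, 1))
(4, 0, R4, (0, 1))
(5, 0, R4, (0, 1))
(7, 0, R4, (0, 1))
(9, 0, R4, (0, 1))
(10, 0, R4, (0, 1))
(10, 0, R8, (0, 1))
(11, 0, R1, (0, 1))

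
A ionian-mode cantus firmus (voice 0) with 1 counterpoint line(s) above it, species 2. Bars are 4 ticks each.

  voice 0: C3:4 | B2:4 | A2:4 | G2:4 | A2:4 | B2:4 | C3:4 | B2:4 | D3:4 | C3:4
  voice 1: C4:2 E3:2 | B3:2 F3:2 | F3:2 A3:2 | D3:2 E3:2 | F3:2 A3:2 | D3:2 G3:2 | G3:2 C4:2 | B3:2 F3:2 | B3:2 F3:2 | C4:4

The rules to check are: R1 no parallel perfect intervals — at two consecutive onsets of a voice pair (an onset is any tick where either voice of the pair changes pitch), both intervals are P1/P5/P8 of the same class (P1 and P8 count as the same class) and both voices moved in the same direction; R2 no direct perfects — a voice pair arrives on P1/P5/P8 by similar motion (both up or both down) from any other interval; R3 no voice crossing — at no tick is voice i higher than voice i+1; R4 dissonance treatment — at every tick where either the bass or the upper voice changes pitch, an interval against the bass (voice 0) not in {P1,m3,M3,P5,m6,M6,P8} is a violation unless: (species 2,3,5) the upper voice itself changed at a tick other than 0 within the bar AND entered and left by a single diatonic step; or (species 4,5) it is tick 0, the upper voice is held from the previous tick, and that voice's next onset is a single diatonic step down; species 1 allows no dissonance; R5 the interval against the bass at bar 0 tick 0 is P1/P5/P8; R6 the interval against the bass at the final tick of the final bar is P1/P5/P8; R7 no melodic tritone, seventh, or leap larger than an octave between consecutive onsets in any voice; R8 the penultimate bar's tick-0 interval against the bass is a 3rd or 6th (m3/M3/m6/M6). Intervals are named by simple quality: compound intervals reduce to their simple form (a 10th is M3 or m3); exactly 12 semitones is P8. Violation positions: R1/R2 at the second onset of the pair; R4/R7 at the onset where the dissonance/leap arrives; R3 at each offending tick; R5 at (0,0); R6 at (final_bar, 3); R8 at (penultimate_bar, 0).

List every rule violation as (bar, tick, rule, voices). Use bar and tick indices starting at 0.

bar 0: v0=C3 v1=C4 downbeat P8
bar 1: v0=B2 v1=B3 downbeat P8
bar 2: v0=A2 v1=F3 downbeat m6
bar 3: v0=G2 v1=D3 downbeat P5
bar 4: v0=A2 v1=F3 downbeat m6
bar 5: v0=B2 v1=D3 downbeat m3
bar 6: v0=C3 v1=G3 downbeat P5
bar 7: v0=B2 v1=B3 downbeat P8
bar 8: v0=D3 v1=B3 downbeat M6
bar 9: v0=C3 v1=C4 downbeat P8
  -> R4 @ bar 1 tick 2 v(0, 1): B2/F3 TT untreated
  -> R7 @ bar 1 tick 2 v(1,): B3->F3 leap 6st
  -> R2 @ bar 3 tick 0 v(0, 1): A2/A3 P8 -> G2/D3 P5 similar
  -> R1 @ bar 7 tick 0 v(0, 1): C3/C4 P8 -> B2/B3 P8 similar
  -> R4 @ bar 7 tick 2 v(0, 1): B2/F3 TT untreated
  -> R7 @ bar 7 tick 2 v(1,): B3->F3 leap 6st
  -> R7 @ bar 8 tick 0 v(1,): F3->B3 leap 6st
  -> R7 @ bar 8 tick 2 v(1,): B3->F3 leap 6st

(1, 2, R4, (0, 1))
(1, 2, R7, (1,))
(3, 0, R2, (0, 1))
(7, 0, R1, (0, 1))
(7, 2, R4, (0, 1))
(7, 2, R7, (1,))
(8, 0, R7, (1,))
(8, 2, R7, (1,))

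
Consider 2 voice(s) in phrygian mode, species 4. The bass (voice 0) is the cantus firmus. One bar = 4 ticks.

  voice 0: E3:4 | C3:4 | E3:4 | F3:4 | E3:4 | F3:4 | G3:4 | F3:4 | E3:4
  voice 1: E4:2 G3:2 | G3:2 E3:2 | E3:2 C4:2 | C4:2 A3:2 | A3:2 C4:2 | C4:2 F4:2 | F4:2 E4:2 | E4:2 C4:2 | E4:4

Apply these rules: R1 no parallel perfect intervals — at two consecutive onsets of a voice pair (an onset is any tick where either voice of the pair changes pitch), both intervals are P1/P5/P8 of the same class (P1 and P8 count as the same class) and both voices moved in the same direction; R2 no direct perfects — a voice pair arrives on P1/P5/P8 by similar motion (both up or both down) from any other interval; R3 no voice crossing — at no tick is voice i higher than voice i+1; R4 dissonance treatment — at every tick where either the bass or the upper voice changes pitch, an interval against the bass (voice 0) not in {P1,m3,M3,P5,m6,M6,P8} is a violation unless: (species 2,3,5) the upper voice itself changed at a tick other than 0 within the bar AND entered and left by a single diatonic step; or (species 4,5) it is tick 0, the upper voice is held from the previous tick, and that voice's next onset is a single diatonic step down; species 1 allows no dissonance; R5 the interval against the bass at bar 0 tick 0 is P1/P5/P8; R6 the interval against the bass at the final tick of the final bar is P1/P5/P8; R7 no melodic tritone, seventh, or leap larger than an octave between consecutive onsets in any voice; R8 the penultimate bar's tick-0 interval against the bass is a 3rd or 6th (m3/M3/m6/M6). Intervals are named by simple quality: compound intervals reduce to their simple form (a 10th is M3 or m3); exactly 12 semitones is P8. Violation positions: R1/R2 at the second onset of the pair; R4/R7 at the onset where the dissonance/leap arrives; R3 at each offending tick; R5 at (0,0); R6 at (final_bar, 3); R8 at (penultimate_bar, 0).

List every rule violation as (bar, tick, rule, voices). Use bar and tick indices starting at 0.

(4, 0, R4, (0, 1))
(7, 0, R4, (0, 1))
(7, 0, R8, (0, 1))

bar 0: v0=E3 v1=E4 downbeat P8
bar 1: v0=C3 v1=G3 downbeat P5
bar 2: v0=E3 v1=E3 downbeat P1
bar 3: v0=F3 v1=C4 downbeat P5
bar 4: v0=E3 v1=A3 downbeat P4
bar 5: v0=F3 v1=C4 downbeat P5
bar 6: v0=G3 v1=F4 downbeat m7
bar 7: v0=F3 v1=E4 downbeat M7
bar 8: v0=E3 v1=E4 downbeat P8
  -> R4 @ bar 4 tick 0 v(0, 1): E3/A3 P4 untreated
  -> R4 @ bar 7 tick 0 v(0, 1): F3/E4 M7 untreated
  -> R8 @ bar 7 tick 0 v(0, 1): penult M7 not 3rd/6th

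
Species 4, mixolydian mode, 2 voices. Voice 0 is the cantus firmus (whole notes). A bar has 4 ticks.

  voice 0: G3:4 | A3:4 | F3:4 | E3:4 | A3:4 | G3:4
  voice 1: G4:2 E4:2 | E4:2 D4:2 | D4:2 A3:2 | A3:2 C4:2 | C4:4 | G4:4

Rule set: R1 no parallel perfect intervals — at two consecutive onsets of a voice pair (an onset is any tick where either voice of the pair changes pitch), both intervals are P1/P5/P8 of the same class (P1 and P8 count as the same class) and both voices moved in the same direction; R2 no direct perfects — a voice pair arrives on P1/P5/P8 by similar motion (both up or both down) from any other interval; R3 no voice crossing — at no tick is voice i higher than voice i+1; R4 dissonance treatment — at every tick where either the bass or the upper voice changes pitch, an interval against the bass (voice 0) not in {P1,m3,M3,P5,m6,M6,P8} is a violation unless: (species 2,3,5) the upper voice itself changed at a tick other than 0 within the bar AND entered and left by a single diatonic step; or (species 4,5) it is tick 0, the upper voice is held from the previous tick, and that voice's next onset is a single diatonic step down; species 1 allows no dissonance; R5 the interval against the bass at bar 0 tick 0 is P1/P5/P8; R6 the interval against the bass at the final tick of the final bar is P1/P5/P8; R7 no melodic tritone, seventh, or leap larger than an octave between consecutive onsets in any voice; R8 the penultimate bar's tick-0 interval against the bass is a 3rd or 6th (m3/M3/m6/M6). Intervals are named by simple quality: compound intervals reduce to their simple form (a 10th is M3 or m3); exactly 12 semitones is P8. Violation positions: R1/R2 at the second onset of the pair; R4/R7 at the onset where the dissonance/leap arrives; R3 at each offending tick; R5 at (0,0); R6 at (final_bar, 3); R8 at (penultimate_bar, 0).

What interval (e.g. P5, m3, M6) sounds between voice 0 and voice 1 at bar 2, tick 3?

voice 0=F3 voice 1=A3 -> M3

M3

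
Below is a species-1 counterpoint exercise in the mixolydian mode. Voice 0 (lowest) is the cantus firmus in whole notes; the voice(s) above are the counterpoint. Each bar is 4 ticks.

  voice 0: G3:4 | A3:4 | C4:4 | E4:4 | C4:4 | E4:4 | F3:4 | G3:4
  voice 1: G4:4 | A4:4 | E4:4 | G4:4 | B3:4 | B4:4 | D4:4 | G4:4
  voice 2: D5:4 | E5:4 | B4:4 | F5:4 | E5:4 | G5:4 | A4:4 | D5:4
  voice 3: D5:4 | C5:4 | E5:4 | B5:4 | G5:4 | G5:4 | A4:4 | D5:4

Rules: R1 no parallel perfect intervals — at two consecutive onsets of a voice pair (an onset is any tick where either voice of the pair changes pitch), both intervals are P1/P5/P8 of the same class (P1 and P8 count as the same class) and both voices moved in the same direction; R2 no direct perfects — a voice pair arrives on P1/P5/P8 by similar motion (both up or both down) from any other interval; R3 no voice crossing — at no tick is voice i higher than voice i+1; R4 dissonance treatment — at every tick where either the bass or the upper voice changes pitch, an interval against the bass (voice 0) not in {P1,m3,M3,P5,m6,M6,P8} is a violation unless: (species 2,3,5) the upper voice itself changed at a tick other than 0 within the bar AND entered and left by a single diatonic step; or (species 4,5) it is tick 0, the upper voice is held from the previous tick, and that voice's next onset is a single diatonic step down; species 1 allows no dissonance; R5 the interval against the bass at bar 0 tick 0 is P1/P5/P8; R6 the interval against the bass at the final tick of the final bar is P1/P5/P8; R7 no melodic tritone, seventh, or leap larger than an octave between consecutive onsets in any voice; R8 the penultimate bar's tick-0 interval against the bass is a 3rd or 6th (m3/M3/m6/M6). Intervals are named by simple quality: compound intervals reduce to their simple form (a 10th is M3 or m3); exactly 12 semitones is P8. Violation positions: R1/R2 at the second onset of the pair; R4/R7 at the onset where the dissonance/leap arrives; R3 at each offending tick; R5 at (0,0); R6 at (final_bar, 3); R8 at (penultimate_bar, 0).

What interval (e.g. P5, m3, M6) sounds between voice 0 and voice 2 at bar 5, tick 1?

voice 0=E4 voice 2=G5 -> m3

m3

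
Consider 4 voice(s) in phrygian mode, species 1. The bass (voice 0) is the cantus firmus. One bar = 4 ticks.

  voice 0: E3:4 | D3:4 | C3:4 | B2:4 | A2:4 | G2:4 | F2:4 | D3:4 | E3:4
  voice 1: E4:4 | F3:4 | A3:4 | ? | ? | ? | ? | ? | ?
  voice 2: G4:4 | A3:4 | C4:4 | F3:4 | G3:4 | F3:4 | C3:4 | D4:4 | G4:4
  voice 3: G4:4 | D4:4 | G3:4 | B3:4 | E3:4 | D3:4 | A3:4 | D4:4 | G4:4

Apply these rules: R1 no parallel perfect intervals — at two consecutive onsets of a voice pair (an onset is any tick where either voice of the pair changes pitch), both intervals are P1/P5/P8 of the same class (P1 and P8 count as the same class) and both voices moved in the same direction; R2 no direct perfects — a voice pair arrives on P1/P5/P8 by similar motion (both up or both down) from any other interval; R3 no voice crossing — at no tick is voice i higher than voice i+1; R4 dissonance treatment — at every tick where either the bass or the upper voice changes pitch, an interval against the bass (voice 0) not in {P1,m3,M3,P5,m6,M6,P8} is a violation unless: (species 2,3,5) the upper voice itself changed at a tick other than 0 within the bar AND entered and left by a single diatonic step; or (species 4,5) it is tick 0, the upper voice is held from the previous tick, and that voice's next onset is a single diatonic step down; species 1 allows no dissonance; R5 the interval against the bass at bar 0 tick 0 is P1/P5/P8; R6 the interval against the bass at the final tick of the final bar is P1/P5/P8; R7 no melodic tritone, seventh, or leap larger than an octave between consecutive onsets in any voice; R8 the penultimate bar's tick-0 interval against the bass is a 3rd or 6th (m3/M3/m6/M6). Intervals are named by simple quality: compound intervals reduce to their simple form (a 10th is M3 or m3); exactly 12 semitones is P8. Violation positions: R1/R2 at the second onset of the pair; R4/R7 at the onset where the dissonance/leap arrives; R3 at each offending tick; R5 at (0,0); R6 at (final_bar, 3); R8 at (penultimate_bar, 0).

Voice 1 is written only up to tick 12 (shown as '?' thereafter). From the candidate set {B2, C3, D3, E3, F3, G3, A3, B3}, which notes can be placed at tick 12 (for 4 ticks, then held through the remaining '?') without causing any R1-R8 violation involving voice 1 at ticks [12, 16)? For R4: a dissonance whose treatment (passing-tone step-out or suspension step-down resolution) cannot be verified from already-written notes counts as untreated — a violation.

B2: violates R2,R7
C3: violates R4
D3: legal
E3: violates R4
F3: violates R2,R4
G3: violates R3
A3: violates R3,R4
B3: violates R2,R3

{D3}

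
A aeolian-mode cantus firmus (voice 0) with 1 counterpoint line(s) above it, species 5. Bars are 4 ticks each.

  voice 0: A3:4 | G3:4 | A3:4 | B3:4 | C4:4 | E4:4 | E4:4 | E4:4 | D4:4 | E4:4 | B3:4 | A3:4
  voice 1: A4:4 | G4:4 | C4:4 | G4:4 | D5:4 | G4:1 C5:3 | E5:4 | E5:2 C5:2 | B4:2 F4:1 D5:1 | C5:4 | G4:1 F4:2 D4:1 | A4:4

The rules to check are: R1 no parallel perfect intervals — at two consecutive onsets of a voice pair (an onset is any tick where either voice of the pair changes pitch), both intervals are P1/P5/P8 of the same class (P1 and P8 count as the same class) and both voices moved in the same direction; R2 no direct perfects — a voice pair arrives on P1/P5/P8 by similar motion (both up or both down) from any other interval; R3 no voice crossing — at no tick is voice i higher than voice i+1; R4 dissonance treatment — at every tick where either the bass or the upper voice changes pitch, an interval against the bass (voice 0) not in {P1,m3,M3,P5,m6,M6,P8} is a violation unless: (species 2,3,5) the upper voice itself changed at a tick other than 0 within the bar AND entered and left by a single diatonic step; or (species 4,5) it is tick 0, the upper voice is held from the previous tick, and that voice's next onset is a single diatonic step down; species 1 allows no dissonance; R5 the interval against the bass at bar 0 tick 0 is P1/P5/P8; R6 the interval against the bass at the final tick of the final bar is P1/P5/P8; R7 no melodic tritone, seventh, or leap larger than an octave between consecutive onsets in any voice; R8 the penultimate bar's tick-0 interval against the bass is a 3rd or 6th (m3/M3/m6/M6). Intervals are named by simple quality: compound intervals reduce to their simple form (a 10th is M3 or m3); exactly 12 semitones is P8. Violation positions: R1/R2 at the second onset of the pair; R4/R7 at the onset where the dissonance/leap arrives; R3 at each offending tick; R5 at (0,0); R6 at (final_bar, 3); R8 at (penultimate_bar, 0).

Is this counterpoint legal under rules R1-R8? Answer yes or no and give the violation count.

bar 0: v0=A3 v1=A4 (P8)
bar 1: v0=G3 v1=G4 (P8)
bar 2: v0=A3 v1=C4 (m3)
bar 3: v0=B3 v1=G4 (m6)
bar 4: v0=C4 v1=D5 (M2)
bar 5: v0=E4 v1=G4 (m3)
bar 6: v0=E4 v1=E5 (P8)
bar 7: v0=E4 v1=E5 (P8)
bar 8: v0=D4 v1=B4 (M6)
bar 9: v0=E4 v1=C5 (m6)
bar 10: v0=B3 v1=G4 (m6)
bar 11: v0=A3 v1=A4 (P8)
  R1 @ bar1.0: A3/A4 P8 -> G3/G4 P8 similar
  R4 @ bar4.0: C4/D5 M2 untreated
  R7 @ bar8.2: B4->F4 leap 6st
  R4 @ bar10.1: B3/F4 TT untreated

No (4 violations)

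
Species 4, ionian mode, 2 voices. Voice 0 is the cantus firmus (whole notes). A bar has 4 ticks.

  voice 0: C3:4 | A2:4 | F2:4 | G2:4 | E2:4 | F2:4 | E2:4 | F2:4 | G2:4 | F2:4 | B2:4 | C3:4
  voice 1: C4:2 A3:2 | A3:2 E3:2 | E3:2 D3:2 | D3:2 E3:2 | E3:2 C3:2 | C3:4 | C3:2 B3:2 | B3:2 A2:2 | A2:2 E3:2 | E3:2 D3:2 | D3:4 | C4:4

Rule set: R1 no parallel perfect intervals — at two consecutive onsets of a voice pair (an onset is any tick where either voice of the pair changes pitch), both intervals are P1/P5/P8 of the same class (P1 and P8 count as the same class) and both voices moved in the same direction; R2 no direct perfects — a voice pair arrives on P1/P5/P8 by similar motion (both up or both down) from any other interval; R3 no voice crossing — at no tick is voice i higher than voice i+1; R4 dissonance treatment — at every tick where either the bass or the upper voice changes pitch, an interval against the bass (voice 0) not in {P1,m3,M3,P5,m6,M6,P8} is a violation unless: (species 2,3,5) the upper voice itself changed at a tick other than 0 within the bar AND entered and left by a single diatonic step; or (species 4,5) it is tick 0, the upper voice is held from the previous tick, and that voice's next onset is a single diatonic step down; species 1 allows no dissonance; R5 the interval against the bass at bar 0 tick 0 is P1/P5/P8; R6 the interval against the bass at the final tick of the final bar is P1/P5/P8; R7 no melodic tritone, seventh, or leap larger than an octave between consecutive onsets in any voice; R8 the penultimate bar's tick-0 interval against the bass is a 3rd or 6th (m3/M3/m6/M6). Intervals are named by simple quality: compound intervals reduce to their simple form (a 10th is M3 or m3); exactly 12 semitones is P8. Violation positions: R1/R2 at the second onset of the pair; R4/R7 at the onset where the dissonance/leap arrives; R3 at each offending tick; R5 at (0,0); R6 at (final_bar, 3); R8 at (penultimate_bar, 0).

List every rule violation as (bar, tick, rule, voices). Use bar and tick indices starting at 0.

bar 0: v0=C3 v1=C4 downbeat P8
bar 1: v0=A2 v1=A3 downbeat P8
bar 2: v0=F2 v1=E3 downbeat M7
bar 3: v0=G2 v1=D3 downbeat P5
bar 4: v0=E2 v1=E3 downbeat P8
bar 5: v0=F2 v1=C3 downbeat P5
bar 6: v0=E2 v1=C3 downbeat m6
bar 7: v0=F2 v1=B3 downbeat TT
bar 8: v0=G2 v1=A2 downbeat M2
bar 9: v0=F2 v1=E3 downbeat M7
bar 10: v0=B2 v1=D3 downbeat m3
bar 11: v0=C3 v1=C4 downbeat P8
  -> R7 @ bar 6 tick 2 v(1,): C3->B3 leap 11st
  -> R4 @ bar 7 tick 0 v(0, 1): F2/B3 TT untreated
  -> R7 @ bar 7 tick 2 v(1,): B3->A2 leap 14st
  -> R4 @ bar 8 tick 0 v(0, 1): G2/A2 M2 untreated
  -> R7 @ bar 10 tick 0 v(0,): F2->B2 leap 6st
  -> R2 @ bar 11 tick 0 v(0, 1): B2/D3 m3 -> C3/C4 P8 similar
  -> R7 @ bar 11 tick 0 v(1,): D3->C4 leap 10st

(6, 2, R7, (1,))
(7, 0, R4, (0, 1))
(7, 2, R7, (1,))
(8, 0, R4, (0, 1))
(10, 0, R7, (0,))
(11, 0, R2, (0, 1))
(11, 0, R7, (1,))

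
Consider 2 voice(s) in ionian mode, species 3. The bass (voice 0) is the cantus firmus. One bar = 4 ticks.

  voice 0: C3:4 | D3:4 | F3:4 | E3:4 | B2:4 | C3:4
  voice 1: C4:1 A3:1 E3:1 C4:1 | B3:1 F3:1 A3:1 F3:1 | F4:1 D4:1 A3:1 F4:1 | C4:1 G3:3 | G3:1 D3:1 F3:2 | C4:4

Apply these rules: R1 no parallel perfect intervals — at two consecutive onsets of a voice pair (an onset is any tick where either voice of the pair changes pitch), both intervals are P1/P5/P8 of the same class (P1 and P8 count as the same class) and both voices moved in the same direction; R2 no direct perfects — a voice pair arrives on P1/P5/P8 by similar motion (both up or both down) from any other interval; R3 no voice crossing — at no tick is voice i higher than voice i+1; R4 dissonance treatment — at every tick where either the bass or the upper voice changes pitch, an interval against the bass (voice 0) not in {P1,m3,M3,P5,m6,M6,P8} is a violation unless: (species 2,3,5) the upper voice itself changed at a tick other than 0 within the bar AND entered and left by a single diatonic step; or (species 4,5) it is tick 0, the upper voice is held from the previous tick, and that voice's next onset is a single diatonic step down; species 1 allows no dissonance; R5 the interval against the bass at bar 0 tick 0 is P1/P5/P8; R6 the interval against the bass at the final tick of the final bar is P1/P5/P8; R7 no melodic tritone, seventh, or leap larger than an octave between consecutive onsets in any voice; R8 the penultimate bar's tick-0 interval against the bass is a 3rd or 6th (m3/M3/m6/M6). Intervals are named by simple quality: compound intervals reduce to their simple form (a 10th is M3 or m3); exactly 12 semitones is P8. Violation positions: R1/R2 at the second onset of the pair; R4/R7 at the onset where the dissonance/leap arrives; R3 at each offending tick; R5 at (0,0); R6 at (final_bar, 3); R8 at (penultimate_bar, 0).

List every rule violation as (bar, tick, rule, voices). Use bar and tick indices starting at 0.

(1, 1, R7, (1,))
(2, 0, R2, (0, 1))
(4, 2, R4, (0, 1))
(5, 0, R2, (0, 1))

bar 0: v0=C3 v1=C4 downbeat P8
bar 1: v0=D3 v1=B3 downbeat M6
bar 2: v0=F3 v1=F4 downbeat P8
bar 3: v0=E3 v1=C4 downbeat m6
bar 4: v0=B2 v1=G3 downbeat m6
bar 5: v0=C3 v1=C4 downbeat P8
  -> R7 @ bar 1 tick 1 v(1,): B3->F3 leap 6st
  -> R2 @ bar 2 tick 0 v(0, 1): D3/F3 m3 -> F3/F4 P8 similar
  -> R4 @ bar 4 tick 2 v(0, 1): B2/F3 TT untreated
  -> R2 @ bar 5 tick 0 v(0, 1): B2/F3 TT -> C3/C4 P8 similar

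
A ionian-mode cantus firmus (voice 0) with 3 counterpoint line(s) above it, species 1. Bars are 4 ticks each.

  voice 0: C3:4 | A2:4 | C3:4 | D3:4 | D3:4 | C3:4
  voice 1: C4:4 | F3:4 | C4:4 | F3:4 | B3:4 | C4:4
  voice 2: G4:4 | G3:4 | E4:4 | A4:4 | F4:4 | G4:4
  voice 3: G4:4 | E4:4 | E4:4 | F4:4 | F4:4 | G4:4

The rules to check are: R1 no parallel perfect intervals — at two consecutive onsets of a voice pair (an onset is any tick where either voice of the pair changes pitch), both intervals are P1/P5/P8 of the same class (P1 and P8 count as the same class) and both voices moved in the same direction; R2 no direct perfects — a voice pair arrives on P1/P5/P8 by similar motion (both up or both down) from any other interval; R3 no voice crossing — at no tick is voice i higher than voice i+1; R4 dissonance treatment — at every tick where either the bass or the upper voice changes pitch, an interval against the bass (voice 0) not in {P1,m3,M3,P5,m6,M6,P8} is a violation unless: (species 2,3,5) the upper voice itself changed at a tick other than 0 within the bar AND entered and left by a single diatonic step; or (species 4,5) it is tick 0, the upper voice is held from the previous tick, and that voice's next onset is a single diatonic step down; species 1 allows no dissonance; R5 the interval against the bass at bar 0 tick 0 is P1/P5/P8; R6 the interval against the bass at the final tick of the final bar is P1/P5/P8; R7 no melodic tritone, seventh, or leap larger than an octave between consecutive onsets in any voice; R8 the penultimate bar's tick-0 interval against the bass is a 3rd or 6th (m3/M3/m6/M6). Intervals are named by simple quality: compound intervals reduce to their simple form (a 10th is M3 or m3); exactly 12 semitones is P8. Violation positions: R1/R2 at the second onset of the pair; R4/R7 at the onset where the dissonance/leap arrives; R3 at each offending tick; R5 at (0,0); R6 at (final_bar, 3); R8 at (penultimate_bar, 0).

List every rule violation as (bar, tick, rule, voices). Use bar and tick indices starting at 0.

(1, 0, R1, (0, 3))
(1, 0, R4, (0, 2))
(2, 0, R2, (0, 1))
(3, 0, R2, (0, 2))
(3, 0, R3, (2, 3))
(3, 1, R3, (2, 3))
(3, 2, R3, (2, 3))
(3, 3, R3, (2, 3))
(4, 0, R7, (1,))
(5, 0, R1, (2, 3))
(5, 0, R2, (1, 2))
(5, 0, R2, (1, 3))

bar 0: v0=C3 v1=C4 v2=G4 v3=G4 downbeat P5
bar 1: v0=A2 v1=F3 v2=G3 v3=E4 downbeat P5
bar 2: v0=C3 v1=C4 v2=E4 v3=E4 downbeat M3
bar 3: v0=D3 v1=F3 v2=A4 v3=F4 downbeat m3
bar 4: v0=D3 v1=B3 v2=F4 v3=F4 downbeat m3
bar 5: v0=C3 v1=C4 v2=G4 v3=G4 downbeat P5
  -> R1 @ bar 1 tick 0 v(0, 3): C3/G4 P5 -> A2/E4 P5 similar
  -> R4 @ bar 1 tick 0 v(0, 2): A2/G3 m7 untreated
  -> R2 @ bar 2 tick 0 v(0, 1): A2/F3 m6 -> C3/C4 P8 similar
  -> R2 @ bar 3 tick 0 v(0, 2): C3/E4 M3 -> D3/A4 P5 similar
  -> R3 @ bar 3 tick 0 v(2, 3): A4 above F4
  -> R3 @ bar 3 tick 1 v(2, 3): A4 above F4
  -> R3 @ bar 3 tick 2 v(2, 3): A4 above F4
  -> R3 @ bar 3 tick 3 v(2, 3): A4 above F4
  -> R7 @ bar 4 tick 0 v(1,): F3->B3 leap 6st
  -> R1 @ bar 5 tick 0 v(2, 3): F4/F4 P1 -> G4/G4 P1 similar
  -> R2 @ bar 5 tick 0 v(1, 2): B3/F4 TT -> C4/G4 P5 similar
  -> R2 @ bar 5 tick 0 v(1, 3): B3/F4 TT -> C4/G4 P5 similar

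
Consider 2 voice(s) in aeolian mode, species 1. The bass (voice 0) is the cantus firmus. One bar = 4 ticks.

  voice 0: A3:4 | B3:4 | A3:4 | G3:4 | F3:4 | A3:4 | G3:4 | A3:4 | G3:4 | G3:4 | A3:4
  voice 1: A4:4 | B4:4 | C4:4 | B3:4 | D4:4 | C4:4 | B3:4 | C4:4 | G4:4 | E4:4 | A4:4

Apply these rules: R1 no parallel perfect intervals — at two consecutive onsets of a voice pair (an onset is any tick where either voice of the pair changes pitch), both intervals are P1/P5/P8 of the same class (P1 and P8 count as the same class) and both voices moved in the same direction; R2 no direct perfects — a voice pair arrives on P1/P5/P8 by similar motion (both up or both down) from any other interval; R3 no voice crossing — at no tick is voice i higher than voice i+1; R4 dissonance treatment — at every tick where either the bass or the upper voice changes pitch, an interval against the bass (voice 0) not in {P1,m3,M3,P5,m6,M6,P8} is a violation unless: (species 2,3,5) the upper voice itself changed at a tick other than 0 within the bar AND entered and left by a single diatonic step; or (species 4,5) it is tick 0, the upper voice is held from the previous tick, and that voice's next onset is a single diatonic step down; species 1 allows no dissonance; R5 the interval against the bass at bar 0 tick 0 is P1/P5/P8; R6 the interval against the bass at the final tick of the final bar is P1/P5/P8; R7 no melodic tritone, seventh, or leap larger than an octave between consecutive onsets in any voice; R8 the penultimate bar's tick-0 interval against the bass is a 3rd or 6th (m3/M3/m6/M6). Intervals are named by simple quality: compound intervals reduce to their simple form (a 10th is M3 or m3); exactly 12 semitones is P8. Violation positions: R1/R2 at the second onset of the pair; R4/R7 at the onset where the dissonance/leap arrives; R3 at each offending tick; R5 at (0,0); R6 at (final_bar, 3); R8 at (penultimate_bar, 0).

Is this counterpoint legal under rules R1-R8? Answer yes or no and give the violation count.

No (3 violations)

bar 0: v0=A3 v1=A4 (P8)
bar 1: v0=B3 v1=B4 (P8)
bar 2: v0=A3 v1=C4 (m3)
bar 3: v0=G3 v1=B3 (M3)
bar 4: v0=F3 v1=D4 (M6)
bar 5: v0=A3 v1=C4 (m3)
bar 6: v0=G3 v1=B3 (M3)
bar 7: v0=A3 v1=C4 (m3)
bar 8: v0=G3 v1=G4 (P8)
bar 9: v0=G3 v1=E4 (M6)
bar 10: v0=A3 v1=A4 (P8)
  R1 @ bar1.0: A3/A4 P8 -> B3/B4 P8 similar
  R7 @ bar2.0: B4->C4 leap 11st
  R2 @ bar10.0: G3/E4 M6 -> A3/A4 P8 similar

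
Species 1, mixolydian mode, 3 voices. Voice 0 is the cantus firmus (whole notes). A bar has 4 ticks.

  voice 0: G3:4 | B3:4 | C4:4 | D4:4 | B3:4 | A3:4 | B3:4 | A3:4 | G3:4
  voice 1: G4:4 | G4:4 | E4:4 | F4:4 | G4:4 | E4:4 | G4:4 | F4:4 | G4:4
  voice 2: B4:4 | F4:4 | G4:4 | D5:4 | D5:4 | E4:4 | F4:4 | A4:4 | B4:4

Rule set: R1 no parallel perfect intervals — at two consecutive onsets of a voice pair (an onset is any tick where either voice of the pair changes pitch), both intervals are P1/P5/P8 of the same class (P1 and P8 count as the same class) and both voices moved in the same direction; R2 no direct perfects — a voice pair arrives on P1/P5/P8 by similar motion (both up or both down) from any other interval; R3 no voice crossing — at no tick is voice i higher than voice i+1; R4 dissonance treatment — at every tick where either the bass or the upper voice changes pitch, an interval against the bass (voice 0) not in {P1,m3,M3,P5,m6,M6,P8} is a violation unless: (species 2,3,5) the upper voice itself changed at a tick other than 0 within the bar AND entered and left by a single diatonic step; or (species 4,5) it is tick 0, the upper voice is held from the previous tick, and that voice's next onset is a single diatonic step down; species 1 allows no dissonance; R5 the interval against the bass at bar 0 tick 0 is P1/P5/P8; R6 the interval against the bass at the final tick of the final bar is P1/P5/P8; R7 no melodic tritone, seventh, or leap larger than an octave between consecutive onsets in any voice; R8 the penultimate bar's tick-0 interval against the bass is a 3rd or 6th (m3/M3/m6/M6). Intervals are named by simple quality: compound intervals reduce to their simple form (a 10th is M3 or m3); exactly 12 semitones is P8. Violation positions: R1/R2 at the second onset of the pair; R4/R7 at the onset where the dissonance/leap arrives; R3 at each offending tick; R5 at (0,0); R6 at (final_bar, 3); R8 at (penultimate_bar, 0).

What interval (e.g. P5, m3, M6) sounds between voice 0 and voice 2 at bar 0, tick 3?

M3

voice 0=G3 voice 2=B4 -> M3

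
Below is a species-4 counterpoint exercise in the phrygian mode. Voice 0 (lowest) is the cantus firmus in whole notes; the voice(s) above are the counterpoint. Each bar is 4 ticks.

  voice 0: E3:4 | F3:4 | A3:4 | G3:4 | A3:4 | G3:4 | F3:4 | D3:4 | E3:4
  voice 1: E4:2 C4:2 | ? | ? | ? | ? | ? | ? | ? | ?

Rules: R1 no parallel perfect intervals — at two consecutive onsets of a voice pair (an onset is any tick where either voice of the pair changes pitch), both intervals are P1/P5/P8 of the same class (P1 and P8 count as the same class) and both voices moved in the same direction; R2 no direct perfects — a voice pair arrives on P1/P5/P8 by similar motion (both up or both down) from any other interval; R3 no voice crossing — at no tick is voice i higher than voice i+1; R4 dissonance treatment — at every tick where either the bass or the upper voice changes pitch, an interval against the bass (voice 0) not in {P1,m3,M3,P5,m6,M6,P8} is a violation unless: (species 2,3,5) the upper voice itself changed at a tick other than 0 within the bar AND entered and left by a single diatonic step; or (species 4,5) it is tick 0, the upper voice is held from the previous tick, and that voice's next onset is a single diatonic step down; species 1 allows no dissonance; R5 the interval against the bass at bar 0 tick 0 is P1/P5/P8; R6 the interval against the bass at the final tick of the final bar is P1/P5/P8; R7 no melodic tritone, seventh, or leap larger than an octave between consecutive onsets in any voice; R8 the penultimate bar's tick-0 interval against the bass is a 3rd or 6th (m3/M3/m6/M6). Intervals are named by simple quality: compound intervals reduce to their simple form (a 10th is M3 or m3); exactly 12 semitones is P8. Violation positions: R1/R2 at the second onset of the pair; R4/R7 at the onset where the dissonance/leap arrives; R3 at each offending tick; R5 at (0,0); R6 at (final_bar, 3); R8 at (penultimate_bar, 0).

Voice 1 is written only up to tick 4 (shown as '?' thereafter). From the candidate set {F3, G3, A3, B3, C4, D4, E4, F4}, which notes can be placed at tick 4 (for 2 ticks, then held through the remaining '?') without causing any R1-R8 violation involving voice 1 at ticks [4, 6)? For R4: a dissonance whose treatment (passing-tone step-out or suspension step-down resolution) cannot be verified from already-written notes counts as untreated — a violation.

F3: legal
G3: violates R4
A3: legal
B3: violates R4
C4: legal
D4: legal
E4: violates R4
F4: violates R2

{A3, C4, D4, F3}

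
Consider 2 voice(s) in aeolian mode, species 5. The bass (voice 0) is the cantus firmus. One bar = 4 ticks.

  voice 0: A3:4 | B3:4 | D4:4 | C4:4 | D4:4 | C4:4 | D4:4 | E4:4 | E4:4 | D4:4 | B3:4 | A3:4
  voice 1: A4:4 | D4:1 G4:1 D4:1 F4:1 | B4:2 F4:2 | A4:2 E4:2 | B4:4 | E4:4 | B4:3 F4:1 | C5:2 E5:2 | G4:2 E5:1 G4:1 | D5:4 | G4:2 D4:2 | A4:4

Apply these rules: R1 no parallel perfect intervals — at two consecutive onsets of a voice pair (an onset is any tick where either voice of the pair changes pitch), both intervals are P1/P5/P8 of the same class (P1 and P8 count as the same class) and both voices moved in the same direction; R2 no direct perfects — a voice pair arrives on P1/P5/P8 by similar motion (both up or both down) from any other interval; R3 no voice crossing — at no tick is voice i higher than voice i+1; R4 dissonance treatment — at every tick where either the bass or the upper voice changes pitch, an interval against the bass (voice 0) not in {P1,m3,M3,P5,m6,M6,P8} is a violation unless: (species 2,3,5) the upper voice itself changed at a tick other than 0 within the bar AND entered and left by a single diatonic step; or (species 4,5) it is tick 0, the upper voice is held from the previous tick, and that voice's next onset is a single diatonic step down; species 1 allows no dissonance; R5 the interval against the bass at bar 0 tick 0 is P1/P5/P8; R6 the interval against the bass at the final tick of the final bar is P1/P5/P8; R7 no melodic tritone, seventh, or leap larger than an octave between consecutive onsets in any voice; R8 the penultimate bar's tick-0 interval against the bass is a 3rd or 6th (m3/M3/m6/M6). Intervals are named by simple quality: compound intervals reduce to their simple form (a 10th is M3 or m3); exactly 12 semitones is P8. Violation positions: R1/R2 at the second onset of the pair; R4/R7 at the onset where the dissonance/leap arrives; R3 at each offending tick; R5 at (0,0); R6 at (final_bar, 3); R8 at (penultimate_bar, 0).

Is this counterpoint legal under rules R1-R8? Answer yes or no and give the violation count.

bar 0: v0=A3 v1=A4 (P8)
bar 1: v0=B3 v1=D4 (m3)
bar 2: v0=D4 v1=B4 (M6)
bar 3: v0=C4 v1=A4 (M6)
bar 4: v0=D4 v1=B4 (M6)
bar 5: v0=C4 v1=E4 (M3)
bar 6: v0=D4 v1=B4 (M6)
bar 7: v0=E4 v1=C5 (m6)
bar 8: v0=E4 v1=G4 (m3)
bar 9: v0=D4 v1=D5 (P8)
bar 10: v0=B3 v1=G4 (m6)
bar 11: v0=A3 v1=A4 (P8)
  R4 @ bar1.3: B3/F4 TT untreated
  R7 @ bar2.0: F4->B4 leap 6st
  R7 @ bar2.2: B4->F4 leap 6st
  R7 @ bar6.3: B4->F4 leap 6st

No (4 violations)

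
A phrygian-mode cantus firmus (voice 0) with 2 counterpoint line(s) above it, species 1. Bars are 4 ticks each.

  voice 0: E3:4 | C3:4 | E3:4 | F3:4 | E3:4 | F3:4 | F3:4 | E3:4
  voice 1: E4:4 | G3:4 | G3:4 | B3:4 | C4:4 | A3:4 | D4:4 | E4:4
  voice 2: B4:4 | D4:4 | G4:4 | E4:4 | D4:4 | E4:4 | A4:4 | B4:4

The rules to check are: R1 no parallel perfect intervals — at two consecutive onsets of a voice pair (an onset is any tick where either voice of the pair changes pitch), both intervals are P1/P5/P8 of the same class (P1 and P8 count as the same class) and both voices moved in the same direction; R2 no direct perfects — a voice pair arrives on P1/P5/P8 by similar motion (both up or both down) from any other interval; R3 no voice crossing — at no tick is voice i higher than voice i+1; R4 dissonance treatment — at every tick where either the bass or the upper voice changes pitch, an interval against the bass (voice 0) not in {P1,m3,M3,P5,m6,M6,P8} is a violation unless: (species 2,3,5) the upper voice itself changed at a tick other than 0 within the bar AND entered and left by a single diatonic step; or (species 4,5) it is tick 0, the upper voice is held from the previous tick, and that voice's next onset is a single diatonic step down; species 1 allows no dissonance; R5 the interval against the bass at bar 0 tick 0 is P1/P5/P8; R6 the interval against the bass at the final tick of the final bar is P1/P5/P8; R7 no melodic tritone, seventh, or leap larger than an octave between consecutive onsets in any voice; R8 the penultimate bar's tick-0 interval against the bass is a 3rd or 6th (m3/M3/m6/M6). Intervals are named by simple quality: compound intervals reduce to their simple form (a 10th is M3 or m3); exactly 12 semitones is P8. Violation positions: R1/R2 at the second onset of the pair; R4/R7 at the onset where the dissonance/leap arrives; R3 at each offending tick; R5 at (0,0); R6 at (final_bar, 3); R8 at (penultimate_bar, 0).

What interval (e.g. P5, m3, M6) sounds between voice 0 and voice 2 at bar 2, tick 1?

m3

voice 0=E3 voice 2=G4 -> m3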